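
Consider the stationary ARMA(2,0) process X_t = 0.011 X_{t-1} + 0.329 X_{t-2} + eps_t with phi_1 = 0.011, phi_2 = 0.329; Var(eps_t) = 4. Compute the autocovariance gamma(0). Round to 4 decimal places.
\gamma(0) = 4.4867

Multiply the model equation by X_{t-k} and take expectations. With theta_0 = psi_0 = 1 and psi_j the MA(infinity) weights, this gives
  gamma(k) - sum_i phi_i gamma(k-i) = c_k,
  c_k = sigma^2 * sum_{j=k..q} theta_j psi_{j-k}   (c_k = 0 for k > q),
using gamma(-m) = gamma(m).
Pure AR (q = 0): c_0 = sigma^2 = 4, c_k = 0 for k >= 1.
Equations for k = 0, 1, 2 (AR order 2, c_2 = 0):
  (E0) gamma(0) = phi_1 gamma(1) + phi_2 gamma(2) + c_0
  (E1) gamma(1) = phi_1 gamma(0) + phi_2 gamma(1) + c_1
  (E2) gamma(2) = phi_1 gamma(1) + phi_2 gamma(0)
From (E1): gamma(1) = A gamma(0) + B with
  A = phi_1 / (1 - phi_2) = 0.011 / 0.671 = 0.016393,   B = c_1 / (1 - phi_2) = 0 / 0.671 = 0.
Insert (E2) into (E0): gamma(0) (1 - phi_2^2) = phi_1 (1 + phi_2) gamma(1) + c_0.
  phi_1 (1 + phi_2) = (0.011)(1.329) = 0.014619,   1 - phi_2^2 = 0.891759.
Replace gamma(1) by A gamma(0) + B and collect gamma(0):
  gamma(0) [0.891759 - (0.014619)(0.016393)] = c_0 = 4
  gamma(0) * 0.891519 = 4
  gamma(0) = 4 / 0.891519 = 4.486723.
Therefore gamma(0) = 4.4867 (to 4 decimal places).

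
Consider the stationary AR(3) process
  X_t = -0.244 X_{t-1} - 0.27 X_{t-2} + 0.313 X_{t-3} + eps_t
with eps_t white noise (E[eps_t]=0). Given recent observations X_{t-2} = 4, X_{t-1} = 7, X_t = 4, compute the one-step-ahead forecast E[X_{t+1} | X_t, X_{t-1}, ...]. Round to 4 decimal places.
E[X_{t+1} \mid \mathcal F_t] = -1.6140

For an AR(p) model X_t = c + sum_i phi_i X_{t-i} + eps_t, the
one-step-ahead conditional mean is
  E[X_{t+1} | X_t, ...] = c + sum_i phi_i X_{t+1-i}.
Substitute known values:
  E[X_{t+1} | ...] = (-0.244) * (4) + (-0.27) * (7) + (0.313) * (4)
                   = -1.6140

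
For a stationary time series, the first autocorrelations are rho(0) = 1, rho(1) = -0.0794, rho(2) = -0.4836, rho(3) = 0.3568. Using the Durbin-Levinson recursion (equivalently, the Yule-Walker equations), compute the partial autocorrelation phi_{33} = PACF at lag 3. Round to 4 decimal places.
\phi_{33} = 0.3461

The PACF at lag k is phi_{kk}, the last component of the solution
to the Yule-Walker system G_k phi = r_k where
  (G_k)_{ij} = rho(|i - j|), (r_k)_i = rho(i), i,j = 1..k.
Equivalently, Durbin-Levinson gives phi_{kk} iteratively:
  phi_{11} = rho(1)
  phi_{kk} = [rho(k) - sum_{j=1..k-1} phi_{k-1,j} rho(k-j)]
            / [1 - sum_{j=1..k-1} phi_{k-1,j} rho(j)],
  phi_{k,j} = phi_{k-1,j} - phi_{kk} phi_{k-1,k-j},  j = 1..k-1.
Step k = 1:
  phi_11 = rho(1) = -0.0794.
Step k = 2:
  phi_22 = [rho(2) - phi_11 rho(1)] / [1 - phi_11 rho(1)] = [-0.4836 - (-0.0794)(-0.0794)] / [1 - (-0.0794)(-0.0794)]
         = -0.48990436 / 0.99369564 = -0.493012.
  Update: phi_21 = phi_11 - phi_22 phi_11 = -0.0794 - (-0.493012)(-0.0794) = -0.118545.
Step k = 3:
  phi_33 = [rho(3) - phi_21 rho(2) - phi_22 rho(1)] / [1 - phi_21 rho(1) - phi_22 rho(2)]
    numerator   = 0.3568 - (-0.118545)(-0.4836) - (-0.493012)(-0.0794) = 0.26032635
    denominator = 1 - (-0.118545)(-0.0794) - (-0.493012)(-0.4836) = 0.75216667
  phi_33 = 0.26032635 / 0.75216667 = 0.3461.
Therefore phi_{33} = 0.3461.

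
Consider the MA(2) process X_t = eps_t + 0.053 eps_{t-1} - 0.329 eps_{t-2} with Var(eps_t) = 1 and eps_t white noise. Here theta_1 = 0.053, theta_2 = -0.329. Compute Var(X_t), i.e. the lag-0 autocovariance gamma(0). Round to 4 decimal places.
\gamma(0) = 1.1111

For an MA(q) process X_t = eps_t + sum_i theta_i eps_{t-i} with
Var(eps_t) = sigma^2, the variance is
  gamma(0) = sigma^2 * (1 + sum_i theta_i^2).
  sum_i theta_i^2 = (0.053)^2 + (-0.329)^2 = 0.002809 + 0.108241 = 0.11105.
  gamma(0) = 1 * (1 + 0.11105) = 1 * 1.11105 = 1.11105, which rounds to 1.1111.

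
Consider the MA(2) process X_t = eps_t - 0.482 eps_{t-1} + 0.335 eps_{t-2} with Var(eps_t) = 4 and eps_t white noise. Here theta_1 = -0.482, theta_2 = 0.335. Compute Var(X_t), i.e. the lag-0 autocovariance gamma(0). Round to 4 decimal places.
\gamma(0) = 5.3782

For an MA(q) process X_t = eps_t + sum_i theta_i eps_{t-i} with
Var(eps_t) = sigma^2, the variance is
  gamma(0) = sigma^2 * (1 + sum_i theta_i^2).
  sum_i theta_i^2 = (-0.482)^2 + (0.335)^2 = 0.232324 + 0.112225 = 0.344549.
  gamma(0) = 4 * (1 + 0.344549) = 4 * 1.344549 = 5.378196, which rounds to 5.3782.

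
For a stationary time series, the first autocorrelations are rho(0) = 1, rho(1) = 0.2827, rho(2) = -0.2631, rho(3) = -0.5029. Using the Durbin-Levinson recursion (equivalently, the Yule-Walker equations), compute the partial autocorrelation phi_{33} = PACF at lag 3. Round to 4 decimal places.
\phi_{33} = -0.3729

The PACF at lag k is phi_{kk}, the last component of the solution
to the Yule-Walker system G_k phi = r_k where
  (G_k)_{ij} = rho(|i - j|), (r_k)_i = rho(i), i,j = 1..k.
Equivalently, Durbin-Levinson gives phi_{kk} iteratively:
  phi_{11} = rho(1)
  phi_{kk} = [rho(k) - sum_{j=1..k-1} phi_{k-1,j} rho(k-j)]
            / [1 - sum_{j=1..k-1} phi_{k-1,j} rho(j)],
  phi_{k,j} = phi_{k-1,j} - phi_{kk} phi_{k-1,k-j},  j = 1..k-1.
Step k = 1:
  phi_11 = rho(1) = 0.2827.
Step k = 2:
  phi_22 = [rho(2) - phi_11 rho(1)] / [1 - phi_11 rho(1)] = [-0.2631 - (0.2827)(0.2827)] / [1 - (0.2827)(0.2827)]
         = -0.34301929 / 0.92008071 = -0.372814.
  Update: phi_21 = phi_11 - phi_22 phi_11 = 0.2827 - (-0.372814)(0.2827) = 0.388095.
Step k = 3:
  phi_33 = [rho(3) - phi_21 rho(2) - phi_22 rho(1)] / [1 - phi_21 rho(1) - phi_22 rho(2)]
    numerator   = -0.5029 - (0.388095)(-0.2631) - (-0.372814)(0.2827) = -0.29539769
    denominator = 1 - (0.388095)(0.2827) - (-0.372814)(-0.2631) = 0.7921982
  phi_33 = -0.29539769 / 0.7921982 = -0.3729.
Therefore phi_{33} = -0.3729.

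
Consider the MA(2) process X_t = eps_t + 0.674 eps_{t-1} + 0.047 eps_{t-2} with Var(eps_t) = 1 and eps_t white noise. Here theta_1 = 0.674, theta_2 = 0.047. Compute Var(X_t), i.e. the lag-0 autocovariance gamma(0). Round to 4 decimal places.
\gamma(0) = 1.4565

For an MA(q) process X_t = eps_t + sum_i theta_i eps_{t-i} with
Var(eps_t) = sigma^2, the variance is
  gamma(0) = sigma^2 * (1 + sum_i theta_i^2).
  sum_i theta_i^2 = (0.674)^2 + (0.047)^2 = 0.454276 + 0.002209 = 0.456485.
  gamma(0) = 1 * (1 + 0.456485) = 1 * 1.456485 = 1.456485, which rounds to 1.4565.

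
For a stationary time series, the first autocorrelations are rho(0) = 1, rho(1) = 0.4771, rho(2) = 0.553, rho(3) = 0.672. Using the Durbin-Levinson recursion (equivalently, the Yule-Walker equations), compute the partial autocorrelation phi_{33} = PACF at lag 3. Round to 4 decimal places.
\phi_{33} = 0.5011

The PACF at lag k is phi_{kk}, the last component of the solution
to the Yule-Walker system G_k phi = r_k where
  (G_k)_{ij} = rho(|i - j|), (r_k)_i = rho(i), i,j = 1..k.
Equivalently, Durbin-Levinson gives phi_{kk} iteratively:
  phi_{11} = rho(1)
  phi_{kk} = [rho(k) - sum_{j=1..k-1} phi_{k-1,j} rho(k-j)]
            / [1 - sum_{j=1..k-1} phi_{k-1,j} rho(j)],
  phi_{k,j} = phi_{k-1,j} - phi_{kk} phi_{k-1,k-j},  j = 1..k-1.
Step k = 1:
  phi_11 = rho(1) = 0.4771.
Step k = 2:
  phi_22 = [rho(2) - phi_11 rho(1)] / [1 - phi_11 rho(1)] = [0.553 - (0.4771)(0.4771)] / [1 - (0.4771)(0.4771)]
         = 0.32537559 / 0.77237559 = 0.421266.
  Update: phi_21 = phi_11 - phi_22 phi_11 = 0.4771 - (0.421266)(0.4771) = 0.276114.
Step k = 3:
  phi_33 = [rho(3) - phi_21 rho(2) - phi_22 rho(1)] / [1 - phi_21 rho(1) - phi_22 rho(2)]
    numerator   = 0.672 - (0.276114)(0.553) - (0.421266)(0.4771) = 0.31832295
    denominator = 1 - (0.276114)(0.4771) - (0.421266)(0.553) = 0.63530591
  phi_33 = 0.31832295 / 0.63530591 = 0.5011.
Therefore phi_{33} = 0.5011.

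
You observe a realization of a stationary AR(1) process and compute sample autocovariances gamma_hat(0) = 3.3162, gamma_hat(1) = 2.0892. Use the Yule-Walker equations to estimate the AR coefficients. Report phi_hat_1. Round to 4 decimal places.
\hat\phi_{1} = 0.6300

The Yule-Walker equations for an AR(p) process read, in matrix form,
  Gamma_p phi = r_p,   with   (Gamma_p)_{ij} = gamma(|i - j|),
                       (r_p)_i = gamma(i),   i,j = 1..p.
Substitute the sample gammas (Toeplitz matrix and right-hand side of size 1):
  Gamma_p = [[3.3162]]
  r_p     = [2.0892]
With p = 1 this is the single equation gamma(0) phi_1 = gamma(1):
  phi_hat_1 = gamma(1) / gamma(0) = 2.0892 / 3.3162 = 0.6300.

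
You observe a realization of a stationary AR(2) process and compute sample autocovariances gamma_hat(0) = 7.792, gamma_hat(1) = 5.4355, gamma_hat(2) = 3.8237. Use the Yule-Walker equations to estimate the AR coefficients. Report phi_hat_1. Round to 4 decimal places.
\hat\phi_{1} = 0.6920

The Yule-Walker equations for an AR(p) process read, in matrix form,
  Gamma_p phi = r_p,   with   (Gamma_p)_{ij} = gamma(|i - j|),
                       (r_p)_i = gamma(i),   i,j = 1..p.
Substitute the sample gammas (Toeplitz matrix and right-hand side of size 2):
  Gamma_p = [[7.792, 5.4355], [5.4355, 7.792]]
  r_p     = [5.4355, 3.8237]
Written out:
  7.792 phi_1 + 5.4355 phi_2 = 5.4355
  5.4355 phi_1 + 7.792 phi_2 = 3.8237
Solve by Cramer's rule:
  det = gamma(0)^2 - gamma(1)^2 = (7.792)^2 - (5.4355)^2 = 60.715264 - 29.54466025 = 31.17060375
  phi_hat_1 = [gamma(1) gamma(0) - gamma(1) gamma(2)] / det = [(5.4355)(7.792) - (5.4355)(3.8237)] / 31.17060375 = 21.56969465 / 31.17060375 = 0.692
  phi_hat_2 = [gamma(0) gamma(2) - gamma(1)^2] / det = [(7.792)(3.8237) - (5.4355)^2] / 31.17060375 = 0.24961015 / 31.17060375 = 0.008
So phi_hat = [0.6920, 0.0080].
Therefore phi_hat_1 = 0.6920.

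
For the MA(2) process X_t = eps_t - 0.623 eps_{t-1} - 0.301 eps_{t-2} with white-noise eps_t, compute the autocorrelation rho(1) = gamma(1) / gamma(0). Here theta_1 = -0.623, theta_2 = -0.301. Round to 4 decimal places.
\rho(1) = -0.2945

For an MA(q) process with theta_0 = 1, the autocovariance is
  gamma(k) = sigma^2 * sum_{i=0..q-k} theta_i * theta_{i+k},
and rho(k) = gamma(k) / gamma(0). Sigma^2 cancels.
  numerator   = (1)*(-0.623) + (-0.623)*(-0.301) = -0.435477.
  denominator = (1)^2 + (-0.623)^2 + (-0.301)^2 = 1.47873.
  rho(1) = -0.435477 / 1.47873 = -0.2945.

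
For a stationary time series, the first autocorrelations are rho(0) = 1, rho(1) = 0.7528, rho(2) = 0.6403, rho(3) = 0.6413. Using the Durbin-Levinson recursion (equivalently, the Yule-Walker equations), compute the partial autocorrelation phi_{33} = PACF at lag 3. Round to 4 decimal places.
\phi_{33} = 0.2692

The PACF at lag k is phi_{kk}, the last component of the solution
to the Yule-Walker system G_k phi = r_k where
  (G_k)_{ij} = rho(|i - j|), (r_k)_i = rho(i), i,j = 1..k.
Equivalently, Durbin-Levinson gives phi_{kk} iteratively:
  phi_{11} = rho(1)
  phi_{kk} = [rho(k) - sum_{j=1..k-1} phi_{k-1,j} rho(k-j)]
            / [1 - sum_{j=1..k-1} phi_{k-1,j} rho(j)],
  phi_{k,j} = phi_{k-1,j} - phi_{kk} phi_{k-1,k-j},  j = 1..k-1.
Step k = 1:
  phi_11 = rho(1) = 0.7528.
Step k = 2:
  phi_22 = [rho(2) - phi_11 rho(1)] / [1 - phi_11 rho(1)] = [0.6403 - (0.7528)(0.7528)] / [1 - (0.7528)(0.7528)]
         = 0.07359216 / 0.43329216 = 0.169844.
  Update: phi_21 = phi_11 - phi_22 phi_11 = 0.7528 - (0.169844)(0.7528) = 0.624941.
Step k = 3:
  phi_33 = [rho(3) - phi_21 rho(2) - phi_22 rho(1)] / [1 - phi_21 rho(1) - phi_22 rho(2)]
    numerator   = 0.6413 - (0.624941)(0.6403) - (0.169844)(0.7528) = 0.11329138
    denominator = 1 - (0.624941)(0.7528) - (0.169844)(0.6403) = 0.42079296
  phi_33 = 0.11329138 / 0.42079296 = 0.2692.
Therefore phi_{33} = 0.2692.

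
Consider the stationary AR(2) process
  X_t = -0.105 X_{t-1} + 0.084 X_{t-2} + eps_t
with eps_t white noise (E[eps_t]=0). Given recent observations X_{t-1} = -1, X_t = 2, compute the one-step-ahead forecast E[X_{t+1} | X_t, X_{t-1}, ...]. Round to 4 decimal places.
E[X_{t+1} \mid \mathcal F_t] = -0.2940

For an AR(p) model X_t = c + sum_i phi_i X_{t-i} + eps_t, the
one-step-ahead conditional mean is
  E[X_{t+1} | X_t, ...] = c + sum_i phi_i X_{t+1-i}.
Substitute known values:
  E[X_{t+1} | ...] = (-0.105) * (2) + (0.084) * (-1)
                   = -0.2940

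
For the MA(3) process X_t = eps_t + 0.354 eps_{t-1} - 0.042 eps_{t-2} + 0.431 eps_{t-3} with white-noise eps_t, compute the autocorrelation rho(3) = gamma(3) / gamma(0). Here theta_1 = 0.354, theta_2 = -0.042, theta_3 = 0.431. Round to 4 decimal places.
\rho(3) = 0.3283

For an MA(q) process with theta_0 = 1, the autocovariance is
  gamma(k) = sigma^2 * sum_{i=0..q-k} theta_i * theta_{i+k},
and rho(k) = gamma(k) / gamma(0). Sigma^2 cancels.
  numerator   = (1)*(0.431) = 0.431.
  denominator = (1)^2 + (0.354)^2 + (-0.042)^2 + (0.431)^2 = 1.312841.
  rho(3) = 0.431 / 1.312841 = 0.3283.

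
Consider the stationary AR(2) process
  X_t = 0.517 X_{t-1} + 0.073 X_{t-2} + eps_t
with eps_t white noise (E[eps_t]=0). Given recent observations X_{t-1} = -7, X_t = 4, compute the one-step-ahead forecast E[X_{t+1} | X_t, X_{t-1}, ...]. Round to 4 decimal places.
E[X_{t+1} \mid \mathcal F_t] = 1.5570

For an AR(p) model X_t = c + sum_i phi_i X_{t-i} + eps_t, the
one-step-ahead conditional mean is
  E[X_{t+1} | X_t, ...] = c + sum_i phi_i X_{t+1-i}.
Substitute known values:
  E[X_{t+1} | ...] = (0.517) * (4) + (0.073) * (-7)
                   = 1.5570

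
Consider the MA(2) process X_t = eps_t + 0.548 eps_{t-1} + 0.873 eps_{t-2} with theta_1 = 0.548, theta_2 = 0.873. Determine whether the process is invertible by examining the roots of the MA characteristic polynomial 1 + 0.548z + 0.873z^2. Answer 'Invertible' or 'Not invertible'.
\text{Invertible}

The MA(q) characteristic polynomial is P(z) = 1 + 0.548z + 0.873z^2.
Invertibility requires all roots to lie outside the unit circle, i.e. |z| > 1 for every root.
Set 1 + (0.548) z + (0.873) z^2 = 0, i.e. a z^2 + b z + c = 0 with a = 0.873, b = 0.548, c = 1.
Discriminant D = b^2 - 4ac = (0.548)^2 - 4*(0.873)*1 = 0.300304 - (3.492) = -3.191696.
D < 0, so the roots are the complex-conjugate pair z = (-b +/- i sqrt(-D)) / (2a) = -0.3139 +/- 1.0232i.
For a conjugate pair |z|^2 = z * conj(z) = (product of roots) = c/a = 1/(0.873) = 1.145475, so |z| = sqrt(1.145475) = 1.0703 for both roots.
Moduli of all roots: 1.0703, 1.0703.
All moduli strictly greater than 1? Yes.
Verdict: Invertible.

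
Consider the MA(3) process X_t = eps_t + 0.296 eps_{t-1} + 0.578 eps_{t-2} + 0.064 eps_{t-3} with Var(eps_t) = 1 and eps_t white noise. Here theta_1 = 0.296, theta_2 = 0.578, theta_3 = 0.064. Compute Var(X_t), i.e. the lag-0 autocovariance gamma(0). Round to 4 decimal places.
\gamma(0) = 1.4258

For an MA(q) process X_t = eps_t + sum_i theta_i eps_{t-i} with
Var(eps_t) = sigma^2, the variance is
  gamma(0) = sigma^2 * (1 + sum_i theta_i^2).
  sum_i theta_i^2 = (0.296)^2 + (0.578)^2 + (0.064)^2 = 0.087616 + 0.334084 + 0.004096 = 0.425796.
  gamma(0) = 1 * (1 + 0.425796) = 1 * 1.425796 = 1.425796, which rounds to 1.4258.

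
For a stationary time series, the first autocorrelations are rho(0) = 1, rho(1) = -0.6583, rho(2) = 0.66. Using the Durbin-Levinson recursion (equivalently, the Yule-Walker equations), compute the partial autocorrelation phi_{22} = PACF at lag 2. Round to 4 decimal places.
\phi_{22} = 0.4000

The PACF at lag k is phi_{kk}, the last component of the solution
to the Yule-Walker system G_k phi = r_k where
  (G_k)_{ij} = rho(|i - j|), (r_k)_i = rho(i), i,j = 1..k.
Equivalently, Durbin-Levinson gives phi_{kk} iteratively:
  phi_{11} = rho(1)
  phi_{kk} = [rho(k) - sum_{j=1..k-1} phi_{k-1,j} rho(k-j)]
            / [1 - sum_{j=1..k-1} phi_{k-1,j} rho(j)],
  phi_{k,j} = phi_{k-1,j} - phi_{kk} phi_{k-1,k-j},  j = 1..k-1.
Step k = 1:
  phi_11 = rho(1) = -0.6583.
Step k = 2:
  phi_22 = [rho(2) - phi_11 rho(1)] / [1 - phi_11 rho(1)] = [0.66 - (-0.6583)(-0.6583)] / [1 - (-0.6583)(-0.6583)]
         = 0.22664111 / 0.56664111 = 0.4.
Therefore phi_{22} = 0.4000.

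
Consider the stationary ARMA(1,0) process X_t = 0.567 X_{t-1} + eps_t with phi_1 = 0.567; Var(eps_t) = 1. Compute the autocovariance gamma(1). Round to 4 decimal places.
\gamma(1) = 0.8357

Multiply the model equation by X_{t-k} and take expectations. With theta_0 = psi_0 = 1 and psi_j the MA(infinity) weights, this gives
  gamma(k) - sum_i phi_i gamma(k-i) = c_k,
  c_k = sigma^2 * sum_{j=k..q} theta_j psi_{j-k}   (c_k = 0 for k > q),
using gamma(-m) = gamma(m).
Pure AR (q = 0): c_0 = sigma^2 = 1, c_k = 0 for k >= 1.
Equations for k = 0 and k = 1 (AR order 1):
  gamma(0) = phi_1 gamma(1) + c_0
  gamma(1) = phi_1 gamma(0) + c_1
Substituting the second into the first: gamma(0) (1 - phi_1^2) = c_0 + phi_1 c_1, so
  gamma(0) = c_0 / (1 - phi_1^2) = 1 / (1 - (0.567)^2) = 1 / 0.678511 = 1.473815.
  gamma(1) = phi_1 gamma(0) = (0.567)(1.473815) = 0.835653.
Therefore gamma(1) = 0.8357 (to 4 decimal places).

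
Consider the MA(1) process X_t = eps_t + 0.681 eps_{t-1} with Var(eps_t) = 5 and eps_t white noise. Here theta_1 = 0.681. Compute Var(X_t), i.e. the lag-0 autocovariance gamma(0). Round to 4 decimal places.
\gamma(0) = 7.3188

For an MA(q) process X_t = eps_t + sum_i theta_i eps_{t-i} with
Var(eps_t) = sigma^2, the variance is
  gamma(0) = sigma^2 * (1 + sum_i theta_i^2).
  sum_i theta_i^2 = (0.681)^2 = 0.463761.
  gamma(0) = 5 * (1 + 0.463761) = 5 * 1.463761 = 7.318805, which rounds to 7.3188.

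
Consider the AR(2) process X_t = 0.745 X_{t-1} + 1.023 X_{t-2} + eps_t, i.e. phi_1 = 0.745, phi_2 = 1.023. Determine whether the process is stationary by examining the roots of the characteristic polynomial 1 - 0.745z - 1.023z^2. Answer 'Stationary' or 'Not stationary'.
\text{Not stationary}

The AR(p) characteristic polynomial is P(z) = 1 - 0.745z - 1.023z^2.
Stationarity requires all roots to lie outside the unit circle, i.e. |z| > 1 for every root.
Set 1 + (-0.745) z + (-1.023) z^2 = 0, i.e. a z^2 + b z + c = 0 with a = -1.023, b = -0.745, c = 1.
Discriminant D = b^2 - 4ac = (-0.745)^2 - 4*(-1.023)*1 = 0.555025 - (-4.092) = 4.647025.
D >= 0, so the roots are real: z = (-b +/- sqrt(D)) / (2a) = (0.745 +/- 2.155696) / (-2.046).
  z_1 = (0.745 + 2.155696) / (-2.046) = -1.4177,   |z_1| = 1.4177.
  z_2 = (0.745 - 2.155696) / (-2.046) = 0.6895,   |z_2| = 0.6895.
Moduli of all roots: 1.4177, 0.6895.
All moduli strictly greater than 1? No.
Verdict: Not stationary.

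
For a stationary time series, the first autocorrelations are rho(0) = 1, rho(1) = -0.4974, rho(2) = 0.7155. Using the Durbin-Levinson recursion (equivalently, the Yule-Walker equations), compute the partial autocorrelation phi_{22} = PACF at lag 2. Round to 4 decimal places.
\phi_{22} = 0.6220

The PACF at lag k is phi_{kk}, the last component of the solution
to the Yule-Walker system G_k phi = r_k where
  (G_k)_{ij} = rho(|i - j|), (r_k)_i = rho(i), i,j = 1..k.
Equivalently, Durbin-Levinson gives phi_{kk} iteratively:
  phi_{11} = rho(1)
  phi_{kk} = [rho(k) - sum_{j=1..k-1} phi_{k-1,j} rho(k-j)]
            / [1 - sum_{j=1..k-1} phi_{k-1,j} rho(j)],
  phi_{k,j} = phi_{k-1,j} - phi_{kk} phi_{k-1,k-j},  j = 1..k-1.
Step k = 1:
  phi_11 = rho(1) = -0.4974.
Step k = 2:
  phi_22 = [rho(2) - phi_11 rho(1)] / [1 - phi_11 rho(1)] = [0.7155 - (-0.4974)(-0.4974)] / [1 - (-0.4974)(-0.4974)]
         = 0.46809324 / 0.75259324 = 0.622.
Therefore phi_{22} = 0.6220.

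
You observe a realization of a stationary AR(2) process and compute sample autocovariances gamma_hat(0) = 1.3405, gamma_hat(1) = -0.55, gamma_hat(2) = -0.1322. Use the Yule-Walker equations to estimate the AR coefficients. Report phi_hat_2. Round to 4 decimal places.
\hat\phi_{2} = -0.3210

The Yule-Walker equations for an AR(p) process read, in matrix form,
  Gamma_p phi = r_p,   with   (Gamma_p)_{ij} = gamma(|i - j|),
                       (r_p)_i = gamma(i),   i,j = 1..p.
Substitute the sample gammas (Toeplitz matrix and right-hand side of size 2):
  Gamma_p = [[1.3405, -0.55], [-0.55, 1.3405]]
  r_p     = [-0.55, -0.1322]
Written out:
  1.3405 phi_1 - 0.55 phi_2 = -0.55
  -0.55 phi_1 + 1.3405 phi_2 = -0.1322
Solve by Cramer's rule:
  det = gamma(0)^2 - gamma(1)^2 = (1.3405)^2 - (-0.55)^2 = 1.79694025 - 0.3025 = 1.49444025
  phi_hat_1 = [gamma(1) gamma(0) - gamma(1) gamma(2)] / det = [(-0.55)(1.3405) - (-0.55)(-0.1322)] / 1.49444025 = -0.809985 / 1.49444025 = -0.542
  phi_hat_2 = [gamma(0) gamma(2) - gamma(1)^2] / det = [(1.3405)(-0.1322) - (-0.55)^2] / 1.49444025 = -0.4797141 / 1.49444025 = -0.321
So phi_hat = [-0.5420, -0.3210].
Therefore phi_hat_2 = -0.3210.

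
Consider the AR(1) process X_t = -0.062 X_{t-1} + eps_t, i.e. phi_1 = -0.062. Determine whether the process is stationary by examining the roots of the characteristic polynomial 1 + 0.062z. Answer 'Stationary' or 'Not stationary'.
\text{Stationary}

The AR(p) characteristic polynomial is P(z) = 1 + 0.062z.
Stationarity requires all roots to lie outside the unit circle, i.e. |z| > 1 for every root.
This is linear in z: 1 + (0.062) z = 0  =>  z = -1/(0.062) = -16.129032,  |z| = 16.129032.
Moduli of all roots: 16.1290.
All moduli strictly greater than 1? Yes.
Verdict: Stationary.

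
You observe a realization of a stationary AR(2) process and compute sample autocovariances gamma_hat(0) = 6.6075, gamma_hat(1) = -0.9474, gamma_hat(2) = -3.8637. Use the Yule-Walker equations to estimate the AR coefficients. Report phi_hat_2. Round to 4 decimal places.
\hat\phi_{2} = -0.6180

The Yule-Walker equations for an AR(p) process read, in matrix form,
  Gamma_p phi = r_p,   with   (Gamma_p)_{ij} = gamma(|i - j|),
                       (r_p)_i = gamma(i),   i,j = 1..p.
Substitute the sample gammas (Toeplitz matrix and right-hand side of size 2):
  Gamma_p = [[6.6075, -0.9474], [-0.9474, 6.6075]]
  r_p     = [-0.9474, -3.8637]
Written out:
  6.6075 phi_1 - 0.9474 phi_2 = -0.9474
  -0.9474 phi_1 + 6.6075 phi_2 = -3.8637
Solve by Cramer's rule:
  det = gamma(0)^2 - gamma(1)^2 = (6.6075)^2 - (-0.9474)^2 = 43.65905625 - 0.89756676 = 42.76148949
  phi_hat_1 = [gamma(1) gamma(0) - gamma(1) gamma(2)] / det = [(-0.9474)(6.6075) - (-0.9474)(-3.8637)] / 42.76148949 = -9.92041488 / 42.76148949 = -0.232
  phi_hat_2 = [gamma(0) gamma(2) - gamma(1)^2] / det = [(6.6075)(-3.8637) - (-0.9474)^2] / 42.76148949 = -26.42696451 / 42.76148949 = -0.618
So phi_hat = [-0.2320, -0.6180].
Therefore phi_hat_2 = -0.6180.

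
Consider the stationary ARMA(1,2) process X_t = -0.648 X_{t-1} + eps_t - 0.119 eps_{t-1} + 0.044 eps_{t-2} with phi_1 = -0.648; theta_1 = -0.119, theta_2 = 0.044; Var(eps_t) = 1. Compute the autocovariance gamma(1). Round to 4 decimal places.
\gamma(1) = -1.5089

Multiply the model equation by X_{t-k} and take expectations. With theta_0 = psi_0 = 1 and psi_j the MA(infinity) weights, this gives
  gamma(k) - sum_i phi_i gamma(k-i) = c_k,
  c_k = sigma^2 * sum_{j=k..q} theta_j psi_{j-k}   (c_k = 0 for k > q),
using gamma(-m) = gamma(m).
psi-weights needed (psi_j = theta_j + sum_i phi_i psi_{j-i}):
  psi_1 = theta_1 + phi_1 = -0.119 + (-0.648) = -0.767
  psi_2 = theta_2 + phi_1 psi_1 = 0.044 + (-0.648)(-0.767) = 0.541016
Right-hand sides:
  c_0 = sigma^2 (1 + theta_1 psi_1 + theta_2 psi_2) = 1 * (1 + (-0.119)(-0.767) + (0.044)(0.541016)) = 1 * 1.115078 = 1.115078
  c_1 = sigma^2 (theta_1 + theta_2 psi_1) = 1 * (-0.119 + (0.044)(-0.767)) = -0.152748
  c_2 = sigma^2 theta_2 = 1 * (0.044) = 0.044
Equations for k = 0 and k = 1 (AR order 1):
  gamma(0) = phi_1 gamma(1) + c_0
  gamma(1) = phi_1 gamma(0) + c_1
Substituting the second into the first: gamma(0) (1 - phi_1^2) = c_0 + phi_1 c_1, so
  gamma(0) = (c_0 + phi_1 c_1) / (1 - phi_1^2) = (1.115078 + (-0.648)(-0.152748)) / (1 - (-0.648)^2) = 1.214058 / 0.580096 = 2.092858.
  gamma(1) = phi_1 gamma(0) + c_1 = (-0.648)(2.092858) + (-0.152748) = -1.50892.
Therefore gamma(1) = -1.5089 (to 4 decimal places).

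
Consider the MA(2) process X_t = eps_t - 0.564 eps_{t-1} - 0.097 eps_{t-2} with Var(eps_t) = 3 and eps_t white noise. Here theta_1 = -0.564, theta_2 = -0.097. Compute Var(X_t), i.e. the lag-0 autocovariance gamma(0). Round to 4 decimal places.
\gamma(0) = 3.9825

For an MA(q) process X_t = eps_t + sum_i theta_i eps_{t-i} with
Var(eps_t) = sigma^2, the variance is
  gamma(0) = sigma^2 * (1 + sum_i theta_i^2).
  sum_i theta_i^2 = (-0.564)^2 + (-0.097)^2 = 0.318096 + 0.009409 = 0.327505.
  gamma(0) = 3 * (1 + 0.327505) = 3 * 1.327505 = 3.982515, which rounds to 3.9825.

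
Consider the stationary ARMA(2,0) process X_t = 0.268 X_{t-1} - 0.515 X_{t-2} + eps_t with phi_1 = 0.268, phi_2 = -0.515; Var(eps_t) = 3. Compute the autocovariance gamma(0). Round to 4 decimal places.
\gamma(0) = 4.2148

Multiply the model equation by X_{t-k} and take expectations. With theta_0 = psi_0 = 1 and psi_j the MA(infinity) weights, this gives
  gamma(k) - sum_i phi_i gamma(k-i) = c_k,
  c_k = sigma^2 * sum_{j=k..q} theta_j psi_{j-k}   (c_k = 0 for k > q),
using gamma(-m) = gamma(m).
Pure AR (q = 0): c_0 = sigma^2 = 3, c_k = 0 for k >= 1.
Equations for k = 0, 1, 2 (AR order 2, c_2 = 0):
  (E0) gamma(0) = phi_1 gamma(1) + phi_2 gamma(2) + c_0
  (E1) gamma(1) = phi_1 gamma(0) + phi_2 gamma(1) + c_1
  (E2) gamma(2) = phi_1 gamma(1) + phi_2 gamma(0)
From (E1): gamma(1) = A gamma(0) + B with
  A = phi_1 / (1 - phi_2) = 0.268 / 1.515 = 0.176898,   B = c_1 / (1 - phi_2) = 0 / 1.515 = 0.
Insert (E2) into (E0): gamma(0) (1 - phi_2^2) = phi_1 (1 + phi_2) gamma(1) + c_0.
  phi_1 (1 + phi_2) = (0.268)(0.485) = 0.12998,   1 - phi_2^2 = 0.734775.
Replace gamma(1) by A gamma(0) + B and collect gamma(0):
  gamma(0) [0.734775 - (0.12998)(0.176898)] = c_0 = 3
  gamma(0) * 0.711782 = 3
  gamma(0) = 3 / 0.711782 = 4.214775.
Therefore gamma(0) = 4.2148 (to 4 decimal places).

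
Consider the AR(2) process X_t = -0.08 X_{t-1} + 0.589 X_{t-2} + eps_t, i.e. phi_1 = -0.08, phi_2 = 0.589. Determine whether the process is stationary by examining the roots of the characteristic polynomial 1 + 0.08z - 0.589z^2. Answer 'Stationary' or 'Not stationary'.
\text{Stationary}

The AR(p) characteristic polynomial is P(z) = 1 + 0.08z - 0.589z^2.
Stationarity requires all roots to lie outside the unit circle, i.e. |z| > 1 for every root.
Set 1 + (0.08) z + (-0.589) z^2 = 0, i.e. a z^2 + b z + c = 0 with a = -0.589, b = 0.08, c = 1.
Discriminant D = b^2 - 4ac = (0.08)^2 - 4*(-0.589)*1 = 0.0064 - (-2.356) = 2.3624.
D >= 0, so the roots are real: z = (-b +/- sqrt(D)) / (2a) = (-0.08 +/- 1.53701) / (-1.178).
  z_1 = (-0.08 + 1.53701) / (-1.178) = -1.2369,   |z_1| = 1.2369.
  z_2 = (-0.08 - 1.53701) / (-1.178) = 1.3727,   |z_2| = 1.3727.
Moduli of all roots: 1.2369, 1.3727.
All moduli strictly greater than 1? Yes.
Verdict: Stationary.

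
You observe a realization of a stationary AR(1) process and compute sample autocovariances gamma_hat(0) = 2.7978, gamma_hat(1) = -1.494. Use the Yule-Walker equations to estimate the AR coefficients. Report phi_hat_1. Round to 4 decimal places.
\hat\phi_{1} = -0.5340

The Yule-Walker equations for an AR(p) process read, in matrix form,
  Gamma_p phi = r_p,   with   (Gamma_p)_{ij} = gamma(|i - j|),
                       (r_p)_i = gamma(i),   i,j = 1..p.
Substitute the sample gammas (Toeplitz matrix and right-hand side of size 1):
  Gamma_p = [[2.7978]]
  r_p     = [-1.494]
With p = 1 this is the single equation gamma(0) phi_1 = gamma(1):
  phi_hat_1 = gamma(1) / gamma(0) = -1.494 / 2.7978 = -0.5340.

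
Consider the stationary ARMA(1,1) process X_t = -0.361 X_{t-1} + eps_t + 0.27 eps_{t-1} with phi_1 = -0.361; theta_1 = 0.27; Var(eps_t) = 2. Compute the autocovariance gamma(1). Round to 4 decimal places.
\gamma(1) = -0.1889

Multiply the model equation by X_{t-k} and take expectations. With theta_0 = psi_0 = 1 and psi_j the MA(infinity) weights, this gives
  gamma(k) - sum_i phi_i gamma(k-i) = c_k,
  c_k = sigma^2 * sum_{j=k..q} theta_j psi_{j-k}   (c_k = 0 for k > q),
using gamma(-m) = gamma(m).
psi-weights needed (psi_j = theta_j + sum_i phi_i psi_{j-i}):
  psi_1 = theta_1 + phi_1 = 0.27 + (-0.361) = -0.091
Right-hand sides:
  c_0 = sigma^2 (1 + theta_1 psi_1) = 2 * (1 + (0.27)(-0.091)) = 2 * 0.97543 = 1.95086
  c_1 = sigma^2 theta_1 = 2 * (0.27) = 0.54
  c_2 = 0
Equations for k = 0 and k = 1 (AR order 1):
  gamma(0) = phi_1 gamma(1) + c_0
  gamma(1) = phi_1 gamma(0) + c_1
Substituting the second into the first: gamma(0) (1 - phi_1^2) = c_0 + phi_1 c_1, so
  gamma(0) = (c_0 + phi_1 c_1) / (1 - phi_1^2) = (1.95086 + (-0.361)(0.54)) / (1 - (-0.361)^2) = 1.75592 / 0.869679 = 2.019044.
  gamma(1) = phi_1 gamma(0) + c_1 = (-0.361)(2.019044) + (0.54) = -0.188875.
Therefore gamma(1) = -0.1889 (to 4 decimal places).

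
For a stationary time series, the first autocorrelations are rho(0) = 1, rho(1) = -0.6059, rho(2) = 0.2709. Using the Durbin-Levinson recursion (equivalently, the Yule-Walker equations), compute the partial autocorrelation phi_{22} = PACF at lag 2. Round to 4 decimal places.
\phi_{22} = -0.1520

The PACF at lag k is phi_{kk}, the last component of the solution
to the Yule-Walker system G_k phi = r_k where
  (G_k)_{ij} = rho(|i - j|), (r_k)_i = rho(i), i,j = 1..k.
Equivalently, Durbin-Levinson gives phi_{kk} iteratively:
  phi_{11} = rho(1)
  phi_{kk} = [rho(k) - sum_{j=1..k-1} phi_{k-1,j} rho(k-j)]
            / [1 - sum_{j=1..k-1} phi_{k-1,j} rho(j)],
  phi_{k,j} = phi_{k-1,j} - phi_{kk} phi_{k-1,k-j},  j = 1..k-1.
Step k = 1:
  phi_11 = rho(1) = -0.6059.
Step k = 2:
  phi_22 = [rho(2) - phi_11 rho(1)] / [1 - phi_11 rho(1)] = [0.2709 - (-0.6059)(-0.6059)] / [1 - (-0.6059)(-0.6059)]
         = -0.09621481 / 0.63288519 = -0.152.
Therefore phi_{22} = -0.1520.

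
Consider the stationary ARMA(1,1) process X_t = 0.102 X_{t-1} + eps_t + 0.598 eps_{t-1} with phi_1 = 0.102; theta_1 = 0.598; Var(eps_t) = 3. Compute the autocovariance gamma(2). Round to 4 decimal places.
\gamma(2) = 0.2297

Multiply the model equation by X_{t-k} and take expectations. With theta_0 = psi_0 = 1 and psi_j the MA(infinity) weights, this gives
  gamma(k) - sum_i phi_i gamma(k-i) = c_k,
  c_k = sigma^2 * sum_{j=k..q} theta_j psi_{j-k}   (c_k = 0 for k > q),
using gamma(-m) = gamma(m).
psi-weights needed (psi_j = theta_j + sum_i phi_i psi_{j-i}):
  psi_1 = theta_1 + phi_1 = 0.598 + (0.102) = 0.7
Right-hand sides:
  c_0 = sigma^2 (1 + theta_1 psi_1) = 3 * (1 + (0.598)(0.7)) = 3 * 1.4186 = 4.2558
  c_1 = sigma^2 theta_1 = 3 * (0.598) = 1.794
  c_2 = 0
Equations for k = 0 and k = 1 (AR order 1):
  gamma(0) = phi_1 gamma(1) + c_0
  gamma(1) = phi_1 gamma(0) + c_1
Substituting the second into the first: gamma(0) (1 - phi_1^2) = c_0 + phi_1 c_1, so
  gamma(0) = (c_0 + phi_1 c_1) / (1 - phi_1^2) = (4.2558 + (0.102)(1.794)) / (1 - (0.102)^2) = 4.438788 / 0.989596 = 4.485455.
  gamma(1) = phi_1 gamma(0) + c_1 = (0.102)(4.485455) + (1.794) = 2.251516.
For k = 2 (> q): gamma(2) = phi_1 gamma(1) = (0.102)(2.251516) = 0.229655.
Therefore gamma(2) = 0.2297 (to 4 decimal places).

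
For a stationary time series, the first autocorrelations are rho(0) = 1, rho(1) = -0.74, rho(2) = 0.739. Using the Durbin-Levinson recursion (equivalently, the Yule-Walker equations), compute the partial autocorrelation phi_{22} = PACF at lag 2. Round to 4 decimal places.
\phi_{22} = 0.4231

The PACF at lag k is phi_{kk}, the last component of the solution
to the Yule-Walker system G_k phi = r_k where
  (G_k)_{ij} = rho(|i - j|), (r_k)_i = rho(i), i,j = 1..k.
Equivalently, Durbin-Levinson gives phi_{kk} iteratively:
  phi_{11} = rho(1)
  phi_{kk} = [rho(k) - sum_{j=1..k-1} phi_{k-1,j} rho(k-j)]
            / [1 - sum_{j=1..k-1} phi_{k-1,j} rho(j)],
  phi_{k,j} = phi_{k-1,j} - phi_{kk} phi_{k-1,k-j},  j = 1..k-1.
Step k = 1:
  phi_11 = rho(1) = -0.74.
Step k = 2:
  phi_22 = [rho(2) - phi_11 rho(1)] / [1 - phi_11 rho(1)] = [0.739 - (-0.74)(-0.74)] / [1 - (-0.74)(-0.74)]
         = 0.1914 / 0.4524 = 0.4231.
Therefore phi_{22} = 0.4231.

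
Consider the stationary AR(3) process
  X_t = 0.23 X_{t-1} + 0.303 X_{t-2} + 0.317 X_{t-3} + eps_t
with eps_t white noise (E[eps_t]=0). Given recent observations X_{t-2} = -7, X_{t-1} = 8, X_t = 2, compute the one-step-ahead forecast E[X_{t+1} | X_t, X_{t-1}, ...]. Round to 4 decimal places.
E[X_{t+1} \mid \mathcal F_t] = 0.6650

For an AR(p) model X_t = c + sum_i phi_i X_{t-i} + eps_t, the
one-step-ahead conditional mean is
  E[X_{t+1} | X_t, ...] = c + sum_i phi_i X_{t+1-i}.
Substitute known values:
  E[X_{t+1} | ...] = (0.23) * (2) + (0.303) * (8) + (0.317) * (-7)
                   = 0.6650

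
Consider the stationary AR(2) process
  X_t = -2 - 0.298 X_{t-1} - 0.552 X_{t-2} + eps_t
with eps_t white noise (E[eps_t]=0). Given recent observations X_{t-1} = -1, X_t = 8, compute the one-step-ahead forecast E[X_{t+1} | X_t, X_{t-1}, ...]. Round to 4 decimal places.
E[X_{t+1} \mid \mathcal F_t] = -3.8320

For an AR(p) model X_t = c + sum_i phi_i X_{t-i} + eps_t, the
one-step-ahead conditional mean is
  E[X_{t+1} | X_t, ...] = c + sum_i phi_i X_{t+1-i}.
Substitute known values:
  E[X_{t+1} | ...] = -2 + (-0.298) * (8) + (-0.552) * (-1)
                   = -3.8320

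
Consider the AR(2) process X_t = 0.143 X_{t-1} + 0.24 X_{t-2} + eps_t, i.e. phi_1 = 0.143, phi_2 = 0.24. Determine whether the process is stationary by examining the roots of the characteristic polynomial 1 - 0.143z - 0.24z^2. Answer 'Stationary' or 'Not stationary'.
\text{Stationary}

The AR(p) characteristic polynomial is P(z) = 1 - 0.143z - 0.24z^2.
Stationarity requires all roots to lie outside the unit circle, i.e. |z| > 1 for every root.
Set 1 + (-0.143) z + (-0.24) z^2 = 0, i.e. a z^2 + b z + c = 0 with a = -0.24, b = -0.143, c = 1.
Discriminant D = b^2 - 4ac = (-0.143)^2 - 4*(-0.24)*1 = 0.020449 - (-0.96) = 0.980449.
D >= 0, so the roots are real: z = (-b +/- sqrt(D)) / (2a) = (0.143 +/- 0.990176) / (-0.48).
  z_1 = (0.143 + 0.990176) / (-0.48) = -2.3608,   |z_1| = 2.3608.
  z_2 = (0.143 - 0.990176) / (-0.48) = 1.765,   |z_2| = 1.765.
Moduli of all roots: 2.3608, 1.7650.
All moduli strictly greater than 1? Yes.
Verdict: Stationary.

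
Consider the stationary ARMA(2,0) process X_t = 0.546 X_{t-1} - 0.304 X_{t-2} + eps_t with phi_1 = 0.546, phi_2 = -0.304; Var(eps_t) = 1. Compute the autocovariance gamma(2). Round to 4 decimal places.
\gamma(2) = -0.1007

Multiply the model equation by X_{t-k} and take expectations. With theta_0 = psi_0 = 1 and psi_j the MA(infinity) weights, this gives
  gamma(k) - sum_i phi_i gamma(k-i) = c_k,
  c_k = sigma^2 * sum_{j=k..q} theta_j psi_{j-k}   (c_k = 0 for k > q),
using gamma(-m) = gamma(m).
Pure AR (q = 0): c_0 = sigma^2 = 1, c_k = 0 for k >= 1.
Equations for k = 0, 1, 2 (AR order 2, c_2 = 0):
  (E0) gamma(0) = phi_1 gamma(1) + phi_2 gamma(2) + c_0
  (E1) gamma(1) = phi_1 gamma(0) + phi_2 gamma(1) + c_1
  (E2) gamma(2) = phi_1 gamma(1) + phi_2 gamma(0)
From (E1): gamma(1) = A gamma(0) + B with
  A = phi_1 / (1 - phi_2) = 0.546 / 1.304 = 0.418712,   B = c_1 / (1 - phi_2) = 0 / 1.304 = 0.
Insert (E2) into (E0): gamma(0) (1 - phi_2^2) = phi_1 (1 + phi_2) gamma(1) + c_0.
  phi_1 (1 + phi_2) = (0.546)(0.696) = 0.380016,   1 - phi_2^2 = 0.907584.
Replace gamma(1) by A gamma(0) + B and collect gamma(0):
  gamma(0) [0.907584 - (0.380016)(0.418712)] = c_0 = 1
  gamma(0) * 0.748467 = 1
  gamma(0) = 1 / 0.748467 = 1.336064.
  gamma(1) = A gamma(0) = (0.418712)(1.336064) = 0.559426.
  gamma(2) = phi_1 gamma(1) + phi_2 gamma(0) = (0.546)(0.559426) + (-0.304)(1.336064) = -0.100717.
Therefore gamma(2) = -0.1007 (to 4 decimal places).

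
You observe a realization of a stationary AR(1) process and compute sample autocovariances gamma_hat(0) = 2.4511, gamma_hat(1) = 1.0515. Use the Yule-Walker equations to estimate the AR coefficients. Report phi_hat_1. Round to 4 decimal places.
\hat\phi_{1} = 0.4290

The Yule-Walker equations for an AR(p) process read, in matrix form,
  Gamma_p phi = r_p,   with   (Gamma_p)_{ij} = gamma(|i - j|),
                       (r_p)_i = gamma(i),   i,j = 1..p.
Substitute the sample gammas (Toeplitz matrix and right-hand side of size 1):
  Gamma_p = [[2.4511]]
  r_p     = [1.0515]
With p = 1 this is the single equation gamma(0) phi_1 = gamma(1):
  phi_hat_1 = gamma(1) / gamma(0) = 1.0515 / 2.4511 = 0.4290.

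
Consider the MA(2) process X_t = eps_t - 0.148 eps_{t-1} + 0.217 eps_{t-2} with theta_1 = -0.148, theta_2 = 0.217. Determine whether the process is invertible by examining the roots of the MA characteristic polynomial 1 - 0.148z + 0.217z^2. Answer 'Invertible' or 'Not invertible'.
\text{Invertible}

The MA(q) characteristic polynomial is P(z) = 1 - 0.148z + 0.217z^2.
Invertibility requires all roots to lie outside the unit circle, i.e. |z| > 1 for every root.
Set 1 + (-0.148) z + (0.217) z^2 = 0, i.e. a z^2 + b z + c = 0 with a = 0.217, b = -0.148, c = 1.
Discriminant D = b^2 - 4ac = (-0.148)^2 - 4*(0.217)*1 = 0.021904 - (0.868) = -0.846096.
D < 0, so the roots are the complex-conjugate pair z = (-b +/- i sqrt(-D)) / (2a) = 0.341 +/- 2.1194i.
For a conjugate pair |z|^2 = z * conj(z) = (product of roots) = c/a = 1/(0.217) = 4.608295, so |z| = sqrt(4.608295) = 2.1467 for both roots.
Moduli of all roots: 2.1467, 2.1467.
All moduli strictly greater than 1? Yes.
Verdict: Invertible.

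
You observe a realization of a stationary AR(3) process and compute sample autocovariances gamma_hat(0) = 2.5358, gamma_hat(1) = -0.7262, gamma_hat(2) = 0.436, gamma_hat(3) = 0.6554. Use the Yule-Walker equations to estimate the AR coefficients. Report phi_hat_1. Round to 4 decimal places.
\hat\phi_{1} = -0.2940

The Yule-Walker equations for an AR(p) process read, in matrix form,
  Gamma_p phi = r_p,   with   (Gamma_p)_{ij} = gamma(|i - j|),
                       (r_p)_i = gamma(i),   i,j = 1..p.
Substitute the sample gammas (Toeplitz matrix and right-hand side of size 3):
  Gamma_p = [[2.5358, -0.7262, 0.436], [-0.7262, 2.5358, -0.7262], [0.436, -0.7262, 2.5358]]
  r_p     = [-0.7262, 0.436, 0.6554]
Written out (R1..R3):
  (R1) 2.5358 phi_1 - 0.7262 phi_2 + 0.436 phi_3 = -0.7262
  (R2) -0.7262 phi_1 + 2.5358 phi_2 - 0.7262 phi_3 = 0.436
  (R3) 0.436 phi_1 - 0.7262 phi_2 + 2.5358 phi_3 = 0.6554
Gaussian elimination:
  R2 <- R2 - (-0.7262/2.5358) R1 = R2 - (-0.286379) R1:  2.327832 phi_2 - 0.601339 phi_3 = 0.228032
  R3 <- R3 - (0.436/2.5358) R1 = R3 - (0.171938) R1:  -0.601339 phi_2 + 2.460835 phi_3 = 0.780261
  R3 <- R3 - (-0.601339/2.327832) R2 = R3 - (-0.258326) R2:  2.305494 phi_3 = 0.839168
Back-substitution:
  phi_hat_3 = 0.839168 / 2.305494 = 0.363986
  phi_hat_2 = (0.228032 - (-0.601339)(0.363986)) / 2.327832 = 0.191986
  phi_hat_1 = (-0.7262 - (-0.7262)(0.191986) - (0.436)(0.363986)) / 2.5358 = -0.293981
So phi_hat = [-0.2940, 0.1920, 0.3640].
Therefore phi_hat_1 = -0.2940.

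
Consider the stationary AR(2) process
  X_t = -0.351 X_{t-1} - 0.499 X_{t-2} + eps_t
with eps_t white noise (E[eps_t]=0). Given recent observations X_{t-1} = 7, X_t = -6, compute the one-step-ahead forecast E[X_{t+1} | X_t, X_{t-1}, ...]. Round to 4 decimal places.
E[X_{t+1} \mid \mathcal F_t] = -1.3870

For an AR(p) model X_t = c + sum_i phi_i X_{t-i} + eps_t, the
one-step-ahead conditional mean is
  E[X_{t+1} | X_t, ...] = c + sum_i phi_i X_{t+1-i}.
Substitute known values:
  E[X_{t+1} | ...] = (-0.351) * (-6) + (-0.499) * (7)
                   = -1.3870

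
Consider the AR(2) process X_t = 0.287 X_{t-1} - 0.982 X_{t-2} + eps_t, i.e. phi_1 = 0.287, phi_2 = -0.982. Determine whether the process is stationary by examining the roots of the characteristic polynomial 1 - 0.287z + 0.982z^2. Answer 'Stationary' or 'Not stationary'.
\text{Stationary}

The AR(p) characteristic polynomial is P(z) = 1 - 0.287z + 0.982z^2.
Stationarity requires all roots to lie outside the unit circle, i.e. |z| > 1 for every root.
Set 1 + (-0.287) z + (0.982) z^2 = 0, i.e. a z^2 + b z + c = 0 with a = 0.982, b = -0.287, c = 1.
Discriminant D = b^2 - 4ac = (-0.287)^2 - 4*(0.982)*1 = 0.082369 - (3.928) = -3.845631.
D < 0, so the roots are the complex-conjugate pair z = (-b +/- i sqrt(-D)) / (2a) = 0.1461 +/- 0.9985i.
For a conjugate pair |z|^2 = z * conj(z) = (product of roots) = c/a = 1/(0.982) = 1.01833, so |z| = sqrt(1.01833) = 1.0091 for both roots.
Moduli of all roots: 1.0091, 1.0091.
All moduli strictly greater than 1? Yes.
Verdict: Stationary.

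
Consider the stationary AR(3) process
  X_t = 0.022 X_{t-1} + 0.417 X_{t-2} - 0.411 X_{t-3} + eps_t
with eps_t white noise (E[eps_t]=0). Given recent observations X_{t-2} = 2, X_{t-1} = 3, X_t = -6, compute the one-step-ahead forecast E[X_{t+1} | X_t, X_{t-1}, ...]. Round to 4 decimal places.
E[X_{t+1} \mid \mathcal F_t] = 0.2970

For an AR(p) model X_t = c + sum_i phi_i X_{t-i} + eps_t, the
one-step-ahead conditional mean is
  E[X_{t+1} | X_t, ...] = c + sum_i phi_i X_{t+1-i}.
Substitute known values:
  E[X_{t+1} | ...] = (0.022) * (-6) + (0.417) * (3) + (-0.411) * (2)
                   = 0.2970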